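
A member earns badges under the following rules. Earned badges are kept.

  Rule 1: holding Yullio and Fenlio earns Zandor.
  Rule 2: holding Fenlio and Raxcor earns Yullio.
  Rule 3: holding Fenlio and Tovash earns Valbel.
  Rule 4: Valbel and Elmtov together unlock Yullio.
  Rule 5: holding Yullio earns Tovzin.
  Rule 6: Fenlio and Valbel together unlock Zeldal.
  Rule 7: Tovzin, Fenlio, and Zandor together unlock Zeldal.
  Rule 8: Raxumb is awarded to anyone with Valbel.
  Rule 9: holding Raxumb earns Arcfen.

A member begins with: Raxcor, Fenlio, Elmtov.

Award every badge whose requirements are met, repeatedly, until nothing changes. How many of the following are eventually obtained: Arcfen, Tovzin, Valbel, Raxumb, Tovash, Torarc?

1

With Fenlio and Raxcor, Yullio is earned (Rule 2).
With Yullio, Tovzin is earned (Rule 5).
Arcfen would need Raxumb (Rule 9), but Raxumb is never earned.
Tovzin: reached.
Valbel would need Fenlio and Tovash (Rule 3), but Tovash is never earned.
Raxumb would need Valbel (Rule 8), but Valbel is never earned.
No rule produces Tovash, and it is not given.
No rule produces Torarc, and it is not given.
Reached: Tovzin — 1 of the 6.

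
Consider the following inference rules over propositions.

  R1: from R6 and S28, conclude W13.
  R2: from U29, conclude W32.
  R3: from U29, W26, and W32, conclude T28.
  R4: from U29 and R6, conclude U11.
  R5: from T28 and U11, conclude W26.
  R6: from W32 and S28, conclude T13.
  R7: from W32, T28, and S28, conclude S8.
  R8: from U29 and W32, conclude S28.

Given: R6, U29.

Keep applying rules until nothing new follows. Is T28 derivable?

T28 would need U29, W26, and W32 (R3), but W26 is never established.

No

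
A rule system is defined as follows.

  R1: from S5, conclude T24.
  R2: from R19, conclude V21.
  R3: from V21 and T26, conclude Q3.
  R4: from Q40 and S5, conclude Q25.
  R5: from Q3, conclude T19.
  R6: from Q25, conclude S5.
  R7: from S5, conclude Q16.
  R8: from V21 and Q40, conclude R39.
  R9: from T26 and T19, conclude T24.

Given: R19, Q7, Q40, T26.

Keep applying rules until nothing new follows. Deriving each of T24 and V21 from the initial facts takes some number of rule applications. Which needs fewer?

V21

V21: R19 holds, so V21 follows (R2). [1 rule application]
T24: R19 holds, so V21 follows (R2). From V21 and T26, R3 gives Q3. From Q3, R5 gives T19. From T26 and T19, R9 gives T24. [4 rule applications]
V21 needs fewer.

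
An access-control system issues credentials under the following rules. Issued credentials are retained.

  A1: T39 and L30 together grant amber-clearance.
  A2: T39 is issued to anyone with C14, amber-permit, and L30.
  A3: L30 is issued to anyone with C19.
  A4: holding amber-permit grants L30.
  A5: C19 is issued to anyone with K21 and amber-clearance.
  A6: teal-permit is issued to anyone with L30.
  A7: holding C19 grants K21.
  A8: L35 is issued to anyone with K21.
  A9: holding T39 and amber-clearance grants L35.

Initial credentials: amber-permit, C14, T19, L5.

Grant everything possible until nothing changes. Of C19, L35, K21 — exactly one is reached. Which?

Holding amber-permit grants L30 (A4).
Holding C14, amber-permit, and L30 grants T39 (A2).
Holding T39 and L30 grants amber-clearance (A1).
Holding T39 and amber-clearance grants L35 (A9).
C19 would need K21 and amber-clearance (A5), but K21 is never granted. K21 would need C19 (A7), but C19 is never granted.

L35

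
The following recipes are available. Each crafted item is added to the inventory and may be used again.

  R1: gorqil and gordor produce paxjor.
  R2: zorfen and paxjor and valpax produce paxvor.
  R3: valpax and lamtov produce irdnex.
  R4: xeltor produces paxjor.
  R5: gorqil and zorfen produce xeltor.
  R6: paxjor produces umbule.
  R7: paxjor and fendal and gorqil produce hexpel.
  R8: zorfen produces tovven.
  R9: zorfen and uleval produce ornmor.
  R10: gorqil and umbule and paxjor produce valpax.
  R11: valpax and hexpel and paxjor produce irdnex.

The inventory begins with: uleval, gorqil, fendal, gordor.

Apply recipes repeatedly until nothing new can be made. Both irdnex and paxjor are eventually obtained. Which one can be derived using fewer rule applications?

paxjor

paxjor: Using R1, gorqil and gordor make paxjor. [1 rule application]
irdnex: gorqil and gordor → paxjor (R1). paxjor and fendal and gorqil → hexpel (R7). paxjor → umbule (R6). Using R10, gorqil, umbule, and paxjor make valpax. valpax and hexpel and paxjor → irdnex (R11). [5 rule applications]
paxjor needs fewer.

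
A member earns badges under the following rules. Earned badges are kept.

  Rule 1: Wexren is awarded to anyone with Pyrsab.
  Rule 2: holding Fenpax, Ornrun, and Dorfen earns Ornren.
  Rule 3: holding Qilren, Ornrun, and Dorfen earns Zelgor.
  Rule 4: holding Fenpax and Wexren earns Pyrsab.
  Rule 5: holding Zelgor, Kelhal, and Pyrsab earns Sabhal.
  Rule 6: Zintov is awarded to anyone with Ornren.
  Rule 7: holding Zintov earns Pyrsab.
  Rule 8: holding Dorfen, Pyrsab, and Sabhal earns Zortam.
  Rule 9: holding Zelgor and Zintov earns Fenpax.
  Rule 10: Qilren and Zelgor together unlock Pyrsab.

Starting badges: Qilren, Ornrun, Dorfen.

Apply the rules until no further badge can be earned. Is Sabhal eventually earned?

Sabhal would need Zelgor, Kelhal, and Pyrsab (Rule 5), but Kelhal is never earned.

No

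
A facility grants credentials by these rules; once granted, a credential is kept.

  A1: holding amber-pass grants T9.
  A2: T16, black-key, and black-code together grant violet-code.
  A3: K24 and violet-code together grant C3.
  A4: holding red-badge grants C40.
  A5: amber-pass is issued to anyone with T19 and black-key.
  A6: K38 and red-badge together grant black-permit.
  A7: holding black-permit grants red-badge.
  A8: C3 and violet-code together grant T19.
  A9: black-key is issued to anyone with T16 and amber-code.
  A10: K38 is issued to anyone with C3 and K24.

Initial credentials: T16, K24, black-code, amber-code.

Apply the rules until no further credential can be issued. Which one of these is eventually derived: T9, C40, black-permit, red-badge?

Holding T16 and amber-code grants black-key (A9).
Holding T16, black-key, and black-code grants violet-code (A2).
Holding K24 and violet-code grants C3 (A3).
Holding C3 and violet-code grants T19 (A8).
Holding T19 and black-key grants amber-pass (A5).
Holding amber-pass grants T9 (A1).
C40 would need red-badge (A4), but red-badge is never granted. black-permit would need K38 and red-badge (A6), but red-badge is never granted. red-badge would need black-permit (A7), but black-permit is never granted.

T9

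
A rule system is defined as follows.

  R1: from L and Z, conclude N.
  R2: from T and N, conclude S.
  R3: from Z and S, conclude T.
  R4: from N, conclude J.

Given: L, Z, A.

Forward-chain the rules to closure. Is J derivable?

From L and Z, R1 gives N.
N holds, so J follows (R4).

Yes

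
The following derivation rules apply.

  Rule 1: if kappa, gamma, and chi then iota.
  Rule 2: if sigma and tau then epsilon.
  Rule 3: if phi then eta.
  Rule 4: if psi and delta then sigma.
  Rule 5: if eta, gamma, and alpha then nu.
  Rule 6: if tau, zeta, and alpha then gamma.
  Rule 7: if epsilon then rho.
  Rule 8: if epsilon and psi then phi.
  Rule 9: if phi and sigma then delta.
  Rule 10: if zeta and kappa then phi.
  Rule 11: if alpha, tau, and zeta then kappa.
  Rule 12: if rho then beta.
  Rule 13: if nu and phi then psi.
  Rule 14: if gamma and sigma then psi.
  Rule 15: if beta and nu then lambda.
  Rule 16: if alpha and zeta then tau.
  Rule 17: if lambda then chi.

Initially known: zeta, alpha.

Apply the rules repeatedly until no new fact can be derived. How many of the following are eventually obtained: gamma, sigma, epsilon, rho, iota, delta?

1

From alpha and zeta, Rule 16 gives tau.
From tau, zeta, and alpha, Rule 6 gives gamma.
gamma: reached.
sigma would need psi and delta (Rule 4), but delta is never established.
epsilon would need sigma and tau (Rule 2), but sigma is never established.
rho would need epsilon (Rule 7), but epsilon is never established.
iota would need kappa, gamma, and chi (Rule 1), but chi is never established.
delta would need phi and sigma (Rule 9), but sigma is never established.
Reached: gamma — 1 of the 6.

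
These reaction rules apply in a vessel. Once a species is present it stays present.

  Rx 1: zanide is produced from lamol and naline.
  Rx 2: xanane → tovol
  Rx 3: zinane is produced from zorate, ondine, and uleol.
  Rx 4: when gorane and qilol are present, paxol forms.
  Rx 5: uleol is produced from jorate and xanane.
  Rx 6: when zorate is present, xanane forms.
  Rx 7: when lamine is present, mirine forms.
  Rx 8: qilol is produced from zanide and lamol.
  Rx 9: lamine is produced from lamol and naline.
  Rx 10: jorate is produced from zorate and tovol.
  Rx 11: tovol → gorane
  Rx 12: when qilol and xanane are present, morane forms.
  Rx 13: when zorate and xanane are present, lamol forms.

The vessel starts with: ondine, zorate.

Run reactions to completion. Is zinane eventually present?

Yes

zorate present → xanane forms (Rx 6).
xanane present → tovol forms (Rx 2).
zorate and tovol present → jorate forms (Rx 10).
jorate and xanane present → uleol forms (Rx 5).
zorate, ondine, and uleol present → zinane forms (Rx 3).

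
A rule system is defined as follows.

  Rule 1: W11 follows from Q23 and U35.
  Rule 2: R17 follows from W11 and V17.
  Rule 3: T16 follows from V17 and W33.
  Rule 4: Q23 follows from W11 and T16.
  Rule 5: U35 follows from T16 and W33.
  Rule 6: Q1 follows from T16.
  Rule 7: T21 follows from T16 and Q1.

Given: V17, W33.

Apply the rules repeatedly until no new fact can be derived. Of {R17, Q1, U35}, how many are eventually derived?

2

V17 and W33 hold, so T16 follows (Rule 3).
From T16 and W33, Rule 5 gives U35.
T16 holds, so Q1 follows (Rule 6).
R17 would need W11 and V17 (Rule 2), but W11 is never established.
Q1: reached.
U35: reached.
Reached: Q1 and U35 — 2 of the 3.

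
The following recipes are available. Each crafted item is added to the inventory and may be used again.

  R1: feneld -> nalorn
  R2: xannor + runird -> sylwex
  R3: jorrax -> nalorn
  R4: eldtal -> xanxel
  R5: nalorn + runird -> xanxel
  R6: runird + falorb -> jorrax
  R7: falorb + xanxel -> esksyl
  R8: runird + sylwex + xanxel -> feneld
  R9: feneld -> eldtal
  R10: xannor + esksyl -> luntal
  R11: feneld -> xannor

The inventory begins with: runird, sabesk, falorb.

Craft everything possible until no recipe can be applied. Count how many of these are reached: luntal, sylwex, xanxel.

runird + falorb -> jorrax (R6).
jorrax -> nalorn (R3).
nalorn + runird -> xanxel (R5).
luntal would need xannor and esksyl (R10), but xannor is never obtained.
sylwex would need xannor and runird (R2), but xannor is never obtained.
xanxel: reached.
Reached: xanxel — 1 of the 3.

1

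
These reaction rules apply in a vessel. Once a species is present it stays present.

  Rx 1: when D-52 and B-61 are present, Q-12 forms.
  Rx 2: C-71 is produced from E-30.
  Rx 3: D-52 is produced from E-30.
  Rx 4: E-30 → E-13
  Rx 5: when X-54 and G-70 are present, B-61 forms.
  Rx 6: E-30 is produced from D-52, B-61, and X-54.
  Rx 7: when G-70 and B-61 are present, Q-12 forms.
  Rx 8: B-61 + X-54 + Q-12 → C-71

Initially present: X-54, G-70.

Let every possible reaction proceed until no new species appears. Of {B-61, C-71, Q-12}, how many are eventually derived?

3

X-54 and G-70 present → B-61 forms (Rx 5).
G-70 and B-61 present → Q-12 forms (Rx 7).
B-61, X-54, and Q-12 present → C-71 forms (Rx 8).
B-61: reached.
C-71: reached.
Q-12: reached.
All 3 are reached.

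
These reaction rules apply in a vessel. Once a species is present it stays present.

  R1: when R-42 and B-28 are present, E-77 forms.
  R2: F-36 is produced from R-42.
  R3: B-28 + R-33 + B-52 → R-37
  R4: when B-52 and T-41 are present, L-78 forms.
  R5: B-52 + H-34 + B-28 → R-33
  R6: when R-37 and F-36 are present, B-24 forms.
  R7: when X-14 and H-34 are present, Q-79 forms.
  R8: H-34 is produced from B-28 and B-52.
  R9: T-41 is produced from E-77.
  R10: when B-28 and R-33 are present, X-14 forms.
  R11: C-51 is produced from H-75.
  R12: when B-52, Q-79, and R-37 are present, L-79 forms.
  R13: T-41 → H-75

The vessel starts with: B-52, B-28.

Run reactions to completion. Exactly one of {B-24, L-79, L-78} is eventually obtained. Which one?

B-28 and B-52 present → H-34 forms (R8).
B-52, H-34, and B-28 present → R-33 forms (R5).
B-28, R-33, and B-52 present → R-37 forms (R3).
B-28 and R-33 present → X-14 forms (R10).
X-14 and H-34 present → Q-79 forms (R7).
B-52, Q-79, and R-37 present → L-79 forms (R12).
B-24 would need R-37 and F-36 (R6), but F-36 never forms. L-78 would need B-52 and T-41 (R4), but T-41 never forms.

L-79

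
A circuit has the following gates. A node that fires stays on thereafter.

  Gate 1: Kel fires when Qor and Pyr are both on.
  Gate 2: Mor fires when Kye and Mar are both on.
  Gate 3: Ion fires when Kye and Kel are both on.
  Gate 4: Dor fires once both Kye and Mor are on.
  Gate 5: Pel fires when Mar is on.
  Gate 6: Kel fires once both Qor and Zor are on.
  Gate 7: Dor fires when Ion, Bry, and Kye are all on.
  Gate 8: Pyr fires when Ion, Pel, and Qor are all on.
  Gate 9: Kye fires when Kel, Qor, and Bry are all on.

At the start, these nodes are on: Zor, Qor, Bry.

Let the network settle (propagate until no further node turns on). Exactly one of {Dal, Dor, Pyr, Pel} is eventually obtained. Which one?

Gate 6: Qor and Zor on → Kel on.
Kel, Qor, and Bry are on, so Kye fires (Gate 9).
Kye and Kel are on, so Ion fires (Gate 3).
Gate 7: Ion, Bry, and Kye on → Dor on.
Pyr would need Ion, Pel, and Qor (Gate 8), but Pel never turns on. No rule produces Dal, and it is not given. Pel would need Mar (Gate 5), but Mar never turns on.

Dor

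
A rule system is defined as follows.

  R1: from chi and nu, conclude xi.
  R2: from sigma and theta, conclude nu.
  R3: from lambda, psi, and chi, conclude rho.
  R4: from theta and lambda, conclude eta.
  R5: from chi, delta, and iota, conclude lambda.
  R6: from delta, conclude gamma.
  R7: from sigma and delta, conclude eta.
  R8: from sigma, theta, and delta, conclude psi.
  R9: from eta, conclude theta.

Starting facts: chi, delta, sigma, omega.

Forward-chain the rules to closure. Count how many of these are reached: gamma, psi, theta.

3

From sigma and delta, R7 gives eta.
delta holds, so gamma follows (R6).
eta holds, so theta follows (R9).
From sigma, theta, and delta, R8 gives psi.
gamma: reached.
psi: reached.
theta: reached.
All 3 are reached.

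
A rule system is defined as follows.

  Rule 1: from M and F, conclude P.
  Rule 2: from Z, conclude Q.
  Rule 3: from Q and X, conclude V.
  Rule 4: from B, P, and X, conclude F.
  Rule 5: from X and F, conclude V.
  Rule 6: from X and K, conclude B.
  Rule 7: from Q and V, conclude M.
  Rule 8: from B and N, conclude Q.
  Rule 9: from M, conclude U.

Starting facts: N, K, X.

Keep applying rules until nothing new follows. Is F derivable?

No

F would need B, P, and X (Rule 4), but P is never established.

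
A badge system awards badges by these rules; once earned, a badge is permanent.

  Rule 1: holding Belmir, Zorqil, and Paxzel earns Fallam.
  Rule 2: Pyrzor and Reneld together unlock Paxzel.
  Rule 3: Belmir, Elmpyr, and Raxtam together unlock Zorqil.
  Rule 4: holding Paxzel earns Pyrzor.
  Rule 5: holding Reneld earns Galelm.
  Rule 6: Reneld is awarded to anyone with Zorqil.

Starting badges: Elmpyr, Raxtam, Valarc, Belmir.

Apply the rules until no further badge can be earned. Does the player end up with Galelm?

Yes

With Belmir, Elmpyr, and Raxtam, Zorqil is earned (Rule 3).
With Zorqil, Reneld is earned (Rule 6).
With Reneld, Galelm is earned (Rule 5).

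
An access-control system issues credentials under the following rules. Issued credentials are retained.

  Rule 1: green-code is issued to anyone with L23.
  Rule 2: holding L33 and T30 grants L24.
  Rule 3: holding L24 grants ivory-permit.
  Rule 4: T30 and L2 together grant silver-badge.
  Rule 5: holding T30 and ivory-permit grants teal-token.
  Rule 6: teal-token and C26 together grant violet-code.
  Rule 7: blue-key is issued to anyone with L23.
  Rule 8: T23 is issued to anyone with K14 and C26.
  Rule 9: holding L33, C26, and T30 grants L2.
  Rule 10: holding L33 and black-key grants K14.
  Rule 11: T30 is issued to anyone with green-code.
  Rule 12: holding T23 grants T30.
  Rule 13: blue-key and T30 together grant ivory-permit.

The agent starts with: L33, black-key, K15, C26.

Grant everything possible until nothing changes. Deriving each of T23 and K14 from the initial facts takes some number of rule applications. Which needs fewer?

K14: Holding L33 and black-key grants K14 (Rule 10). [1 rule application]
T23: Holding L33 and black-key grants K14 (Rule 10). Holding K14 and C26 grants T23 (Rule 8). [2 rule applications]
K14 needs fewer.

K14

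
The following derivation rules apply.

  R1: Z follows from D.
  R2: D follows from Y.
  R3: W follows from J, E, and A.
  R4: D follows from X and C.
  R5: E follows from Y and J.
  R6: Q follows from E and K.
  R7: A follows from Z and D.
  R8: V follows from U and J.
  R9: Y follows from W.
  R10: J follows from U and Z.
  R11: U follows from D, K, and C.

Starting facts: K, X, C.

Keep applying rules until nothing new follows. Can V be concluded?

Yes

From X and C, R4 gives D.
From D, K, and C, R11 gives U.
From D, R1 gives Z.
From U and Z, R10 gives J.
From U and J, R8 gives V.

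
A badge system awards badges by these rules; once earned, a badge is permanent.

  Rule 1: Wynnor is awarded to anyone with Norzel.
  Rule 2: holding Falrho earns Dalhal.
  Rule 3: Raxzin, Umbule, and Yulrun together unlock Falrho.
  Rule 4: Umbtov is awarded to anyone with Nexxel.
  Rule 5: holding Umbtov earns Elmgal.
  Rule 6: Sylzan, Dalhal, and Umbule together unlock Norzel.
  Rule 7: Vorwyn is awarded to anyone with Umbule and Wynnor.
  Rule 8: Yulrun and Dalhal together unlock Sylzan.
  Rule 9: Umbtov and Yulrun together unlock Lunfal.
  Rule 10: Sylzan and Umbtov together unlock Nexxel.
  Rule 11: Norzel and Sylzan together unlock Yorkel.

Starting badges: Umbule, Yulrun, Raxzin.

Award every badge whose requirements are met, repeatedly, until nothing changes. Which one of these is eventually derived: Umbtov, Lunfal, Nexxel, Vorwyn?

With Raxzin, Umbule, and Yulrun, Falrho is earned (Rule 3).
With Falrho, Dalhal is earned (Rule 2).
With Yulrun and Dalhal, Sylzan is earned (Rule 8).
With Sylzan, Dalhal, and Umbule, Norzel is earned (Rule 6).
With Norzel, Wynnor is earned (Rule 1).
With Umbule and Wynnor, Vorwyn is earned (Rule 7).
Nexxel would need Sylzan and Umbtov (Rule 10), but Umbtov is never earned. Lunfal would need Umbtov and Yulrun (Rule 9), but Umbtov is never earned. Umbtov would need Nexxel (Rule 4), but Nexxel is never earned.

Vorwyn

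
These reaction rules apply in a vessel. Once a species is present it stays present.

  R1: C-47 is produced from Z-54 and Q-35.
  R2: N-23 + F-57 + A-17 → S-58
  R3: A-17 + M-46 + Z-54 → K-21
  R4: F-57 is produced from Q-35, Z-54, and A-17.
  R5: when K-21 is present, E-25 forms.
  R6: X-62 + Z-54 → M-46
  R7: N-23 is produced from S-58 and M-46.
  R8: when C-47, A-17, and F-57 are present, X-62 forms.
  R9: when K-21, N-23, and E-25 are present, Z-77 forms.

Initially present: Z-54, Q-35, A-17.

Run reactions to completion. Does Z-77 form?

Z-77 would need K-21, N-23, and E-25 (R9), but N-23 never forms.

No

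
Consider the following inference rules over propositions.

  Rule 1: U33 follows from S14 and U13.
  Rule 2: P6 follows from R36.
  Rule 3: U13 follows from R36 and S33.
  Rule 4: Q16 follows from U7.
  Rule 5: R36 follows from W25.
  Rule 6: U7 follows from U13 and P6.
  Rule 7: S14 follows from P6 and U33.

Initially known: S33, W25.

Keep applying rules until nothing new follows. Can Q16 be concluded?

From W25, Rule 5 gives R36.
R36 holds, so P6 follows (Rule 2).
R36 and S33 hold, so U13 follows (Rule 3).
From U13 and P6, Rule 6 gives U7.
U7 holds, so Q16 follows (Rule 4).

Yes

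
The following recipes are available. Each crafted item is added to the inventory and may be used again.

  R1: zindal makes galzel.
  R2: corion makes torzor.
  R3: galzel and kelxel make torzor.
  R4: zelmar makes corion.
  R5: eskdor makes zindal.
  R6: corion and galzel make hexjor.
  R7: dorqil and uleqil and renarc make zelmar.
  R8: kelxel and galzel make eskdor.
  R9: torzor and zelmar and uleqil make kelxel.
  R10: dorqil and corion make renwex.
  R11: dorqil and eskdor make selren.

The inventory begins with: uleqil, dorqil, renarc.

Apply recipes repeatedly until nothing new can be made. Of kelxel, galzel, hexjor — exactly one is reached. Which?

kelxel

Using R7, dorqil, uleqil, and renarc make zelmar.
zelmar → corion (R4).
Using R2, corion makes torzor.
Using R9, torzor, zelmar, and uleqil make kelxel.
hexjor would need corion and galzel (R6), but galzel is never obtained. galzel would need zindal (R1), but zindal is never obtained.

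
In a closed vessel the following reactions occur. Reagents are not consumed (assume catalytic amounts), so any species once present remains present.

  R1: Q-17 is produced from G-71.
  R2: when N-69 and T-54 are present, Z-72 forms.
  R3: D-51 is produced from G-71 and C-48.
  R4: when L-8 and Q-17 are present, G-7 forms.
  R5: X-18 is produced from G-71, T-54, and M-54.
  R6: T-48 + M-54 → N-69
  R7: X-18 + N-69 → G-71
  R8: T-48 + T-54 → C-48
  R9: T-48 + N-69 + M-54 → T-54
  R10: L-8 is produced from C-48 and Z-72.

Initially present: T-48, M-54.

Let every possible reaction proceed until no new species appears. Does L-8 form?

Yes

T-48 and M-54 present → N-69 forms (R6).
T-48, N-69, and M-54 present → T-54 forms (R9).
N-69 and T-54 present → Z-72 forms (R2).
T-48 and T-54 present → C-48 forms (R8).
C-48 and Z-72 present → L-8 forms (R10).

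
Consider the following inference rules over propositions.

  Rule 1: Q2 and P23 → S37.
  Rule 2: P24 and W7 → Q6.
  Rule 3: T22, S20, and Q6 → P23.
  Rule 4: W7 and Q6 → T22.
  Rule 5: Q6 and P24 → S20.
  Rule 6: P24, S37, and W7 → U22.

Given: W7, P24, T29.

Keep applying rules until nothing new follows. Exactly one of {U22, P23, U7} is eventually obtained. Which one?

P23

P24 and W7 hold, so Q6 follows (Rule 2).
Q6 and P24 hold, so S20 follows (Rule 5).
W7 and Q6 hold, so T22 follows (Rule 4).
T22, S20, and Q6 hold, so P23 follows (Rule 3).
U22 would need P24, S37, and W7 (Rule 6), but S37 is never established. No rule produces U7, and it is not given.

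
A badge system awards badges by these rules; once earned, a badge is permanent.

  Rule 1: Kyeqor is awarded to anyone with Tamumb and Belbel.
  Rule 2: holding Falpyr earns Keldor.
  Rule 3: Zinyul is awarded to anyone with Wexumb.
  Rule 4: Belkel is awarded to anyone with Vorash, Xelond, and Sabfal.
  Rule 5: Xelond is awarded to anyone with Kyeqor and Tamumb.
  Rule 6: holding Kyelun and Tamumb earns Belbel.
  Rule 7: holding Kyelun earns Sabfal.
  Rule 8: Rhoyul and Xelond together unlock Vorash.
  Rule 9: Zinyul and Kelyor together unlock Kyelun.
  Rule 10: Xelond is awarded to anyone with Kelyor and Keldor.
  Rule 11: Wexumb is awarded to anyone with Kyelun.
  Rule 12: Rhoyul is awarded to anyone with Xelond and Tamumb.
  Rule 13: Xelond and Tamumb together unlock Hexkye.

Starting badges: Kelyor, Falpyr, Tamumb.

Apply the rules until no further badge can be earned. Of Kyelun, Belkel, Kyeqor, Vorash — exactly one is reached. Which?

Vorash

With Falpyr, Keldor is earned (Rule 2).
With Kelyor and Keldor, Xelond is earned (Rule 10).
With Xelond and Tamumb, Rhoyul is earned (Rule 12).
With Rhoyul and Xelond, Vorash is earned (Rule 8).
Belkel would need Vorash, Xelond, and Sabfal (Rule 4), but Sabfal is never earned. Kyelun would need Zinyul and Kelyor (Rule 9), but Zinyul is never earned. Kyeqor would need Tamumb and Belbel (Rule 1), but Belbel is never earned.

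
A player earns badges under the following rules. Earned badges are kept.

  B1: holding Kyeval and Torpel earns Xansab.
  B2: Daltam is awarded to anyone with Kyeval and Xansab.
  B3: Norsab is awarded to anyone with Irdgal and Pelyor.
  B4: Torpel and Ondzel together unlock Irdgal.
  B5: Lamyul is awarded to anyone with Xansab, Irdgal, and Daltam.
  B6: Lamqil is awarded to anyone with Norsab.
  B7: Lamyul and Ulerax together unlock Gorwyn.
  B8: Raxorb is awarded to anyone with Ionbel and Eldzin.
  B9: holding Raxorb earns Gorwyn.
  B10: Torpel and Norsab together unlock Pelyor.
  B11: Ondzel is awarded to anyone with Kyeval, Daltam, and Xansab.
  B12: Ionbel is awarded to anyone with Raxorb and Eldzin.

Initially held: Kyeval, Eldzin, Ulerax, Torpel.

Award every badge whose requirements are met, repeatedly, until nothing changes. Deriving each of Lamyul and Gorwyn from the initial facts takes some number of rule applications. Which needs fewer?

Lamyul: With Kyeval and Torpel, Xansab is earned (B1). With Kyeval and Xansab, Daltam is earned (B2). With Kyeval, Daltam, and Xansab, Ondzel is earned (B11). With Torpel and Ondzel, Irdgal is earned (B4). With Xansab, Irdgal, and Daltam, Lamyul is earned (B5). [5 rule applications]
Gorwyn: With Kyeval and Torpel, Xansab is earned (B1). With Kyeval and Xansab, Daltam is earned (B2). With Kyeval, Daltam, and Xansab, Ondzel is earned (B11). With Torpel and Ondzel, Irdgal is earned (B4). With Xansab, Irdgal, and Daltam, Lamyul is earned (B5). With Lamyul and Ulerax, Gorwyn is earned (B7). [6 rule applications]
Lamyul needs fewer.

Lamyul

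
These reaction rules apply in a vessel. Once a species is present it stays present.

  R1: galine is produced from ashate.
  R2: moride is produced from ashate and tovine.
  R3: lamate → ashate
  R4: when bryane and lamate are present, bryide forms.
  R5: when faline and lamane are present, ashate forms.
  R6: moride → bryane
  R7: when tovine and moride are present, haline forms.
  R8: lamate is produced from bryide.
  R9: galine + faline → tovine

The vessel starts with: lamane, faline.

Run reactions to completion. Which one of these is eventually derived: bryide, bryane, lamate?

faline and lamane present → ashate forms (R5).
ashate present → galine forms (R1).
galine and faline present → tovine forms (R9).
ashate and tovine present → moride forms (R2).
moride present → bryane forms (R6).
bryide would need bryane and lamate (R4), but lamate never forms. lamate would need bryide (R8), but bryide never forms.

bryane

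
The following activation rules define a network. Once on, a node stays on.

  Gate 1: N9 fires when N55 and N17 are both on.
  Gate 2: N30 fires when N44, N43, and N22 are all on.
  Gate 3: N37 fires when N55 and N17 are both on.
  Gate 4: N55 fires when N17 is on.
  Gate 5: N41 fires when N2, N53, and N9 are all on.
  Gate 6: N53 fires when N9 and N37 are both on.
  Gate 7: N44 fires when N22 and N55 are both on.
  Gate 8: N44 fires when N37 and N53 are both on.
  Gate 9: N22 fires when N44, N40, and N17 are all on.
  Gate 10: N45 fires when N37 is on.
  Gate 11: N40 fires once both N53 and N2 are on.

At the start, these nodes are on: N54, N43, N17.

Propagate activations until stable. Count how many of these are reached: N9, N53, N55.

3

Gate 4: N17 on → N55 on.
Gate 3: N55 and N17 on → N37 on.
N55 and N17 are on, so N9 fires (Gate 1).
Gate 6: N9 and N37 on → N53 on.
N9: reached.
N53: reached.
N55: reached.
All 3 are reached.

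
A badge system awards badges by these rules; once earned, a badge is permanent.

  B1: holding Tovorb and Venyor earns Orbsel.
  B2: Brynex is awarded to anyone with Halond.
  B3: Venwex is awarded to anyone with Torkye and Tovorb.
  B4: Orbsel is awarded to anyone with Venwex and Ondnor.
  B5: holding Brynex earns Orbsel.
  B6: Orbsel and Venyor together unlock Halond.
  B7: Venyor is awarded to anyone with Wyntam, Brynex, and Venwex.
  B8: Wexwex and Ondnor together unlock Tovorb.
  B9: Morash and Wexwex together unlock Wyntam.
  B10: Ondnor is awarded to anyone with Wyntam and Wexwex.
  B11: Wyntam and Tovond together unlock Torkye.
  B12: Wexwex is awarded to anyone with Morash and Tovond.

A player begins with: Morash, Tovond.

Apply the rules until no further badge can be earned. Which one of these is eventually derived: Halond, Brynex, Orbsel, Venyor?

Orbsel

With Morash and Tovond, Wexwex is earned (B12).
With Morash and Wexwex, Wyntam is earned (B9).
With Wyntam and Tovond, Torkye is earned (B11).
With Wyntam and Wexwex, Ondnor is earned (B10).
With Wexwex and Ondnor, Tovorb is earned (B8).
With Torkye and Tovorb, Venwex is earned (B3).
With Venwex and Ondnor, Orbsel is earned (B4).
Halond would need Orbsel and Venyor (B6), but Venyor is never earned. Brynex would need Halond (B2), but Halond is never earned. Venyor would need Wyntam, Brynex, and Venwex (B7), but Brynex is never earned.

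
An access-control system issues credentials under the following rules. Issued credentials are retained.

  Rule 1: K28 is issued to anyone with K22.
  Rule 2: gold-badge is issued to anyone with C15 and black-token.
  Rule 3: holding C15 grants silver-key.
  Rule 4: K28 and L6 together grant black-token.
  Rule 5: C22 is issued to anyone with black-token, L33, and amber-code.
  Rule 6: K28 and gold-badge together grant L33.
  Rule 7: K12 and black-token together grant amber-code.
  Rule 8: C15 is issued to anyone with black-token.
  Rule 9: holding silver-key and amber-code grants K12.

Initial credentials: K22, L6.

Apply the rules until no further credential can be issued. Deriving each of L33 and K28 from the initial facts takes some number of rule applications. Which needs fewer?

K28: Holding K22 grants K28 (Rule 1). [1 rule application]
L33: Holding K22 grants K28 (Rule 1). Holding K28 and L6 grants black-token (Rule 4). Holding black-token grants C15 (Rule 8). Holding C15 and black-token grants gold-badge (Rule 2). Holding K28 and gold-badge grants L33 (Rule 6). [5 rule applications]
K28 needs fewer.

K28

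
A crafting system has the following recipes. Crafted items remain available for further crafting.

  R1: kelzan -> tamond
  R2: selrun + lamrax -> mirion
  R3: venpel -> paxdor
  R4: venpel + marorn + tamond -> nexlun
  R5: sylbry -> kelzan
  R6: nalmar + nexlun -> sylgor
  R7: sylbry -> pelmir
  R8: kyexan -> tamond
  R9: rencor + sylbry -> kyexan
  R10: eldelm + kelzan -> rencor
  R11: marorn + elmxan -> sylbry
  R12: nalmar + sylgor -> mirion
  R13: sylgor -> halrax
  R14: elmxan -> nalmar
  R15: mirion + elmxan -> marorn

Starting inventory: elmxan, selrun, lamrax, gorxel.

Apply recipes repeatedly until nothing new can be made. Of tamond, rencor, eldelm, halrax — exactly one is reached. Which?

Using R2, selrun and lamrax make mirion.
mirion + elmxan -> marorn (R15).
Using R11, marorn and elmxan make sylbry.
Using R5, sylbry makes kelzan.
Using R1, kelzan makes tamond.
No rule produces eldelm, and it is not given. rencor would need eldelm and kelzan (R10), but eldelm is never obtained. halrax would need sylgor (R13), but sylgor is never obtained.

tamond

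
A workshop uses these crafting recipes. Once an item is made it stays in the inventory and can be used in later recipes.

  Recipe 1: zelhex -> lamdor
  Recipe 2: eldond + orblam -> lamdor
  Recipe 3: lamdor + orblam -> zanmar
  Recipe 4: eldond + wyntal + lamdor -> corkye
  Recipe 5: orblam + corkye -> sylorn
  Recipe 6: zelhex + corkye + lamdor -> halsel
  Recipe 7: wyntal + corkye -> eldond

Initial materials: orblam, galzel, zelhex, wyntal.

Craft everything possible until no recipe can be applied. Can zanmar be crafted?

Yes

Using Recipe 1, zelhex makes lamdor.
Using Recipe 3, lamdor and orblam make zanmar.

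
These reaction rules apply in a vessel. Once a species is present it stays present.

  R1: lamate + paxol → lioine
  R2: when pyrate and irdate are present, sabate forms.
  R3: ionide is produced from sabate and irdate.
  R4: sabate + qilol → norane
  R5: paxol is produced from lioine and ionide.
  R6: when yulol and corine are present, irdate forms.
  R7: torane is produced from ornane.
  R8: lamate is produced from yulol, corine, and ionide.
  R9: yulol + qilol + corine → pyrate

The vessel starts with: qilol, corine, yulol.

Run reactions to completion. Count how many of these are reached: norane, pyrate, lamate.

3

yulol and corine present → irdate forms (R6).
yulol, qilol, and corine present → pyrate forms (R9).
pyrate and irdate present → sabate forms (R2).
sabate and irdate present → ionide forms (R3).
sabate and qilol present → norane forms (R4).
yulol, corine, and ionide present → lamate forms (R8).
norane: reached.
pyrate: reached.
lamate: reached.
All 3 are reached.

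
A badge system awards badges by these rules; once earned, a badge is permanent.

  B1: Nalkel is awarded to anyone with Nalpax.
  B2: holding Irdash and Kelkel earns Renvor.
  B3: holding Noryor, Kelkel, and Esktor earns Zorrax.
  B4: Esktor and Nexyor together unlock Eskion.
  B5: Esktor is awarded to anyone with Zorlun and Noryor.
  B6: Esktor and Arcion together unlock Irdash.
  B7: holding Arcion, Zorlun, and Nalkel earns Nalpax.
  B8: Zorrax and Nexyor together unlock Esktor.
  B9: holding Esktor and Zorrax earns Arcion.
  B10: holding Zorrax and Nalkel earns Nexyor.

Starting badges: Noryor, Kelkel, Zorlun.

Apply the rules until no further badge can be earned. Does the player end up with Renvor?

Yes

With Zorlun and Noryor, Esktor is earned (B5).
With Noryor, Kelkel, and Esktor, Zorrax is earned (B3).
With Esktor and Zorrax, Arcion is earned (B9).
With Esktor and Arcion, Irdash is earned (B6).
With Irdash and Kelkel, Renvor is earned (B2).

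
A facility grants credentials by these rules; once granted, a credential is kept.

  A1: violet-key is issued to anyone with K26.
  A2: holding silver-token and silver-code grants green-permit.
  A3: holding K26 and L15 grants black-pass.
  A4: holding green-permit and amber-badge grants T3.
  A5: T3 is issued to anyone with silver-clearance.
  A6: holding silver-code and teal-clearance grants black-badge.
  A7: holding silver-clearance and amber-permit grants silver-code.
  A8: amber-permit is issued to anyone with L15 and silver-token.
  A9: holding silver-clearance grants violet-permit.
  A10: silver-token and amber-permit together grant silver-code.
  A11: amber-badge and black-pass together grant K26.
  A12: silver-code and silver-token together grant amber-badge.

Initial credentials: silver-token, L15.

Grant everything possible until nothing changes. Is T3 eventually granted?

Yes

Holding L15 and silver-token grants amber-permit (A8).
Holding silver-token and amber-permit grants silver-code (A10).
Holding silver-token and silver-code grants green-permit (A2).
Holding silver-code and silver-token grants amber-badge (A12).
Holding green-permit and amber-badge grants T3 (A4).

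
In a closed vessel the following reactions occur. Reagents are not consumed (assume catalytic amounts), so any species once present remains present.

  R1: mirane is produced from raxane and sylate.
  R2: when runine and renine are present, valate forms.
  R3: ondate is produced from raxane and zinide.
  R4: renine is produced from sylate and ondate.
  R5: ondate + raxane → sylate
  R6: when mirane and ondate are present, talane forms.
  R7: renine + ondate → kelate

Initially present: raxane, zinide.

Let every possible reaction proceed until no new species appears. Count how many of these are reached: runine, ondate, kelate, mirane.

raxane and zinide present → ondate forms (R3).
ondate and raxane present → sylate forms (R5).
sylate and ondate present → renine forms (R4).
raxane and sylate present → mirane forms (R1).
renine and ondate present → kelate forms (R7).
No rule produces runine, and it is not given.
ondate: reached.
kelate: reached.
mirane: reached.
Reached: ondate, kelate, and mirane — 3 of the 4.

3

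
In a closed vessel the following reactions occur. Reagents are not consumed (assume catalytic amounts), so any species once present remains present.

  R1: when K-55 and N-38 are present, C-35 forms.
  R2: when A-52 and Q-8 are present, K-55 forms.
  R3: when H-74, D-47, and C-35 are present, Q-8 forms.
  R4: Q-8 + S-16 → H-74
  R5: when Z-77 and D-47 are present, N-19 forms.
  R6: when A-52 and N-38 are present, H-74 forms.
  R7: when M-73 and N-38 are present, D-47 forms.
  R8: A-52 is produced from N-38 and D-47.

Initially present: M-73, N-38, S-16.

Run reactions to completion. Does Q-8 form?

Q-8 would need H-74, D-47, and C-35 (R3), but C-35 never forms.

No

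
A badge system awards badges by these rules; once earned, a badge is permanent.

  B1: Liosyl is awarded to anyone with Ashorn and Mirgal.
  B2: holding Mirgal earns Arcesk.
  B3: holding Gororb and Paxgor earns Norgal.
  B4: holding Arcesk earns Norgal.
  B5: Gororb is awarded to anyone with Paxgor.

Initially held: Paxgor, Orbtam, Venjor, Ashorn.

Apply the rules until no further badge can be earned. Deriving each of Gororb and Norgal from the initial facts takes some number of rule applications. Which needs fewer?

Gororb: With Paxgor, Gororb is earned (B5). [1 rule application]
Norgal: With Paxgor, Gororb is earned (B5). With Gororb and Paxgor, Norgal is earned (B3). [2 rule applications]
Gororb needs fewer.

Gororb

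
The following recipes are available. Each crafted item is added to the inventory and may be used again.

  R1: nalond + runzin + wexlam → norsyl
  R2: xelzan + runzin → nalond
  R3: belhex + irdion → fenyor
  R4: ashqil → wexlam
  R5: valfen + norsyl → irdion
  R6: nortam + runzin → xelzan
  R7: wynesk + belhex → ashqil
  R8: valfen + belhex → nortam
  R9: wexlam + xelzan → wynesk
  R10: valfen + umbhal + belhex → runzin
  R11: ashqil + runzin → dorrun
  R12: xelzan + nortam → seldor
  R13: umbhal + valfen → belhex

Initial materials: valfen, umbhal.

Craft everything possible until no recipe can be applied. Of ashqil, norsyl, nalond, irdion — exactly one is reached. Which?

Using R13, umbhal and valfen make belhex.
Using R8, valfen and belhex make nortam.
valfen + umbhal + belhex → runzin (R10).
Using R6, nortam and runzin make xelzan.
Using R2, xelzan and runzin make nalond.
ashqil would need wynesk and belhex (R7), but wynesk is never obtained. irdion would need valfen and norsyl (R5), but norsyl is never obtained. norsyl would need nalond, runzin, and wexlam (R1), but wexlam is never obtained.

nalond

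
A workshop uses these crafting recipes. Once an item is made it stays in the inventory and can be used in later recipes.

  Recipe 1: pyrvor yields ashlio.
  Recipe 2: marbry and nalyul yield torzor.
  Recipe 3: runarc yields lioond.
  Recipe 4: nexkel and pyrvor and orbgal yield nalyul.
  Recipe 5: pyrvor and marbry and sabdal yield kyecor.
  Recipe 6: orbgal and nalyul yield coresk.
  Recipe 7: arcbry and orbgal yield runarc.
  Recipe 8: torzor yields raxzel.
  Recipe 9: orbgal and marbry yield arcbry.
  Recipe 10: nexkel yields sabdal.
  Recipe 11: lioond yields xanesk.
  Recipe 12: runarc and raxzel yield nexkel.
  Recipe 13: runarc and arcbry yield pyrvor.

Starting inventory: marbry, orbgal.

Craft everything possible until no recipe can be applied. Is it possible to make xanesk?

Yes

orbgal and marbry → arcbry (Recipe 9).
arcbry and orbgal → runarc (Recipe 7).
Using Recipe 3, runarc makes lioond.
Using Recipe 11, lioond makes xanesk.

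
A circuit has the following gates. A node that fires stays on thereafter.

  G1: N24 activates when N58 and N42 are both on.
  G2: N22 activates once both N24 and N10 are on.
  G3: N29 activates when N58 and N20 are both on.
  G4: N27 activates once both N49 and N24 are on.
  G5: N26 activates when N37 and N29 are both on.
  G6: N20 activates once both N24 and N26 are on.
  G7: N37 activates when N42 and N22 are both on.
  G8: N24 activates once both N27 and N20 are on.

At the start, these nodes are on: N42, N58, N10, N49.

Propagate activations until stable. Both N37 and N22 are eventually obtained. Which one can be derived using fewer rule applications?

N22: N58 and N42 are on, so N24 activates (G1). G2: N24 and N10 on → N22 on. [2 rule applications]
N37: N58 and N42 are on, so N24 activates (G1). N24 and N10 are on, so N22 activates (G2). G7: N42 and N22 on → N37 on. [3 rule applications]
N22 needs fewer.

N22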